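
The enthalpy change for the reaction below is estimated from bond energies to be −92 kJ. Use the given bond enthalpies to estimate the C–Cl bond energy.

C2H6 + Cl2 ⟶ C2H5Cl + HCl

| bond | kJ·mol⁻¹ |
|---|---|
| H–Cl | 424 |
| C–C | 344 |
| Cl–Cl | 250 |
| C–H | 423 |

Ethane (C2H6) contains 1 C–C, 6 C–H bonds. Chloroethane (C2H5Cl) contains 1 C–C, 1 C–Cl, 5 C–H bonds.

D(C–Cl) ≈ 341 kJ/mol

Let D be the C–Cl bond energy.
Σ(broken) = 1×344 + 6×423 + 1×250 = 3132
Σ(formed) = 1×344 + 1×D + 5×423 + 1×424 = 2883 + D
ΔH = Σ(broken) − Σ(formed) = (3132) − (2883 + D) = +249 − D
Setting this equal to −92 kJ gives D = 341 kJ/mol.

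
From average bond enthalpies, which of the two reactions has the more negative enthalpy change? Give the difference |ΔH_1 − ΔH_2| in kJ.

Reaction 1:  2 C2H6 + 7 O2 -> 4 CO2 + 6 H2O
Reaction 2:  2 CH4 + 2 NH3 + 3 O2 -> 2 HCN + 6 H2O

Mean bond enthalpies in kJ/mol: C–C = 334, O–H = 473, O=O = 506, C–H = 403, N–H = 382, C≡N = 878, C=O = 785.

Reaction 1:
  Bonds broken (reactants):
    C–C: 2 × 334 = 668
    C–H: 12 × 403 = 4836
    O=O: 7 × 506 = 3542
    Σ(broken) = 9046 kJ
  Bonds formed (products):
    C=O: 8 × 785 = 6280
    O–H: 12 × 473 = 5676
    Σ(formed) = 11956 kJ
  ΔH_1 = 9046 − 11956 = −2910 kJ
Reaction 2:
  Bonds broken (reactants):
    C–H: 8 × 403 = 3224
    N–H: 6 × 382 = 2292
    O=O: 3 × 506 = 1518
    Σ(broken) = 7034 kJ
  Bonds formed (products):
    C≡N: 2 × 878 = 1756
    C–H: 2 × 403 = 806
    O–H: 12 × 473 = 5676
    Σ(formed) = 8238 kJ
  ΔH_2 = 7034 − 8238 = −1204 kJ
ΔH_1 − ΔH_2 = −1706 kJ, so reaction 1 has the more negative ΔH; |ΔH_1 − ΔH_2| = 1706 kJ.

Reaction 1, by 1706 kJ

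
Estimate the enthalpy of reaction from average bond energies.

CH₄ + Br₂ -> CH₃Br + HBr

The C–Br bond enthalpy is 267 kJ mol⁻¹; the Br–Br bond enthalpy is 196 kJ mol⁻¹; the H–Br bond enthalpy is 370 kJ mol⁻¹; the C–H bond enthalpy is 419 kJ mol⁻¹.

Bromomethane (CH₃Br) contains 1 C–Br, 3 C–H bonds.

ΔH ≈ −22 kJ

Bonds broken (reactants):
  Br–Br: 1 × 196 = 196
  C–H: 4 × 419 = 1676
  Σ(broken) = 1872 kJ
Bonds formed (products):
  C–Br: 1 × 267 = 267
  C–H: 3 × 419 = 1257
  H–Br: 1 × 370 = 370
  Σ(formed) = 1894 kJ
ΔH = Σ(broken) − Σ(formed) = 1872 − 1894 = −22 kJ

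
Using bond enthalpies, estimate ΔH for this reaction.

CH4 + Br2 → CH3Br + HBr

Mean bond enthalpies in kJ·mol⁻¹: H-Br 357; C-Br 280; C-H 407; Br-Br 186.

Bonds broken (reactants):
  Br-Br: 1 × 186 = 186
  C-H: 4 × 407 = 1628
  Σ(broken) = 1814 kJ
Bonds formed (products):
  C-Br: 1 × 280 = 280
  C-H: 3 × 407 = 1221
  H-Br: 1 × 357 = 357
  Σ(formed) = 1858 kJ
ΔH = Σ(broken) − Σ(formed) = 1814 − 1858 = −44 kJ

ΔH ≈ −44 kJ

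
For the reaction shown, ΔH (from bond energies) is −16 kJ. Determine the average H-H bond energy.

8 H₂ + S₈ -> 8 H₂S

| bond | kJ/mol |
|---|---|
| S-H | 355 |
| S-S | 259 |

Let D be the H-H bond energy.
Σ(broken) = 8×D + 8×259 = 2072 + 8D
Σ(formed) = 16×355 = 5680
ΔH = Σ(broken) − Σ(formed) = (2072 + 8D) − (5680) = −3608 + 8D
Setting this equal to −16 kJ gives 8D = 3592, so D = 449 kJ/mol.

D(H-H) ≈ 449 kJ/mol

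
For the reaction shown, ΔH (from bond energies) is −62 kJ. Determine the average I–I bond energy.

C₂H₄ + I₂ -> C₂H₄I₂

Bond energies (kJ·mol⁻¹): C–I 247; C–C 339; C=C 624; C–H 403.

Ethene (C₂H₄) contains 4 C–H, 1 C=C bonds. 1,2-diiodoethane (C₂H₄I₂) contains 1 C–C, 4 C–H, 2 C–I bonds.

D(I–I) ≈ 147 kJ/mol

Let D be the I–I bond energy.
Σ(broken) = 4×403 + 1×624 + 1×D = 2236 + D
Σ(formed) = 1×339 + 4×403 + 2×247 = 2445
ΔH = Σ(broken) − Σ(formed) = (2236 + D) − (2445) = −209 + D
Setting this equal to −62 kJ gives D = 147 kJ/mol.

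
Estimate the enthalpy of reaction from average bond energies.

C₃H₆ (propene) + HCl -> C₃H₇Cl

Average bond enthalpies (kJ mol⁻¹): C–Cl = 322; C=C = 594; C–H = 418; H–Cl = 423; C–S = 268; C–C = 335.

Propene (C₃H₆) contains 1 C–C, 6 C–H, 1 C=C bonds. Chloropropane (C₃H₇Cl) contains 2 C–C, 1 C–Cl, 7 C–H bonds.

Bonds broken (reactants):
  C–C: 1 × 335 = 335
  C–H: 6 × 418 = 2508
  C=C: 1 × 594 = 594
  H–Cl: 1 × 423 = 423
  Σ(broken) = 3860 kJ
Bonds formed (products):
  C–C: 2 × 335 = 670
  C–Cl: 1 × 322 = 322
  C–H: 7 × 418 = 2926
  Σ(formed) = 3918 kJ
ΔH = Σ(broken) − Σ(formed) = 3860 − 3918 = −58 kJ

ΔH ≈ −58 kJ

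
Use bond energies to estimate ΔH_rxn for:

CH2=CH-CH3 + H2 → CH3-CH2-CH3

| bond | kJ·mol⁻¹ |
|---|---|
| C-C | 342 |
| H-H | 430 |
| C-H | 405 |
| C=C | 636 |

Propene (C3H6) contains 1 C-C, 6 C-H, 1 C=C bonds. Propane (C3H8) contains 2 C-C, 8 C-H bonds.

ΔH ≈ −86 kJ

Bonds broken (reactants):
  C-C: 1 × 342 = 342
  C-H: 6 × 405 = 2430
  C=C: 1 × 636 = 636
  H-H: 1 × 430 = 430
  Σ(broken) = 3838 kJ
Bonds formed (products):
  C-C: 2 × 342 = 684
  C-H: 8 × 405 = 3240
  Σ(formed) = 3924 kJ
ΔH = Σ(broken) − Σ(formed) = 3838 − 3924 = −86 kJ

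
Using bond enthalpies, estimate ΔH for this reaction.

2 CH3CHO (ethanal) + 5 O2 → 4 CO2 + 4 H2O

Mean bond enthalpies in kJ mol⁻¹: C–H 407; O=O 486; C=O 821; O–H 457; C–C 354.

Bonds broken (reactants):
  C–C: 2 × 354 = 708
  C–H: 8 × 407 = 3256
  C=O: 2 × 821 = 1642
  O=O: 5 × 486 = 2430
  Σ(broken) = 8036 kJ
Bonds formed (products):
  C=O: 8 × 821 = 6568
  O–H: 8 × 457 = 3656
  Σ(formed) = 10224 kJ
ΔH = Σ(broken) − Σ(formed) = 8036 − 10224 = −2188 kJ

ΔH ≈ −2188 kJ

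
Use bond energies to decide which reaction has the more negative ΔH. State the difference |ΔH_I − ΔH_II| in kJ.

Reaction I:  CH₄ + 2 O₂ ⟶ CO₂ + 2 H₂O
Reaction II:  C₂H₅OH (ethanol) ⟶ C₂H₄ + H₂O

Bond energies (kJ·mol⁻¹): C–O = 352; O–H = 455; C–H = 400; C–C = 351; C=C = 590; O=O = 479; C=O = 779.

Reaction I, by 878 kJ

Reaction I:
  Bonds broken (reactants):
    C–H: 4 × 400 = 1600
    O=O: 2 × 479 = 958
    Σ(broken) = 2558 kJ
  Bonds formed (products):
    C=O: 2 × 779 = 1558
    O–H: 4 × 455 = 1820
    Σ(formed) = 3378 kJ
  ΔH_I = 2558 − 3378 = −820 kJ
Reaction II:
  Bonds broken (reactants):
    C–C: 1 × 351 = 351
    C–H: 5 × 400 = 2000
    C–O: 1 × 352 = 352
    O–H: 1 × 455 = 455
    Σ(broken) = 3158 kJ
  Bonds formed (products):
    C–H: 4 × 400 = 1600
    C=C: 1 × 590 = 590
    O–H: 2 × 455 = 910
    Σ(formed) = 3100 kJ
  ΔH_II = 3158 − 3100 = +58 kJ
ΔH_I − ΔH_II = −878 kJ, so reaction I has the more negative ΔH; |ΔH_I − ΔH_II| = 878 kJ.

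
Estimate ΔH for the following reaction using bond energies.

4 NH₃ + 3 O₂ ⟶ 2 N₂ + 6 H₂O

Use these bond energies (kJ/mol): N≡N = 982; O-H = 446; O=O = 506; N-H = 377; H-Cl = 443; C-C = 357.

Bonds broken (reactants):
  N-H: 12 × 377 = 4524
  O=O: 3 × 506 = 1518
  Σ(broken) = 6042 kJ
Bonds formed (products):
  N≡N: 2 × 982 = 1964
  O-H: 12 × 446 = 5352
  Σ(formed) = 7316 kJ
ΔH = Σ(broken) − Σ(formed) = 6042 − 7316 = −1274 kJ

ΔH ≈ −1274 kJ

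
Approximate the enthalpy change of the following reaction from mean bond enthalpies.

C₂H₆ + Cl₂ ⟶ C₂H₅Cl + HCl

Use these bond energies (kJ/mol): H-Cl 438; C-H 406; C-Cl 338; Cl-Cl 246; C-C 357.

ΔH ≈ −124 kJ

Bonds broken (reactants):
  C-C: 1 × 357 = 357
  C-H: 6 × 406 = 2436
  Cl-Cl: 1 × 246 = 246
  Σ(broken) = 3039 kJ
Bonds formed (products):
  C-C: 1 × 357 = 357
  C-Cl: 1 × 338 = 338
  C-H: 5 × 406 = 2030
  H-Cl: 1 × 438 = 438
  Σ(formed) = 3163 kJ
ΔH = Σ(broken) − Σ(formed) = 3039 − 3163 = −124 kJ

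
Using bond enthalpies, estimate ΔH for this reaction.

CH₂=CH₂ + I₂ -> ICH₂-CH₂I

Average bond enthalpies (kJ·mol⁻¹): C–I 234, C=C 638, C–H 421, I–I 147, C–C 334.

ΔH ≈ −17 kJ

Bonds broken (reactants):
  C–H: 4 × 421 = 1684
  C=C: 1 × 638 = 638
  I–I: 1 × 147 = 147
  Σ(broken) = 2469 kJ
Bonds formed (products):
  C–C: 1 × 334 = 334
  C–H: 4 × 421 = 1684
  C–I: 2 × 234 = 468
  Σ(formed) = 2486 kJ
ΔH = Σ(broken) − Σ(formed) = 2469 − 2486 = −17 kJ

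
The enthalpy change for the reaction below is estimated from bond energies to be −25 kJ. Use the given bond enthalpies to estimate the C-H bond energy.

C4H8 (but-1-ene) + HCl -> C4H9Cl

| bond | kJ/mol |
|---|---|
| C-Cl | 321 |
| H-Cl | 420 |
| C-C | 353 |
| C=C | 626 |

D(C-H) ≈ 397 kJ/mol

Let D be the C-H bond energy.
Σ(broken) = 2×353 + 8×D + 1×626 + 1×420 = 1752 + 8D
Σ(formed) = 3×353 + 1×321 + 9×D = 1380 + 9D
ΔH = Σ(broken) − Σ(formed) = (1752 + 8D) − (1380 + 9D) = +372 − D
Setting this equal to −25 kJ gives D = 397 kJ/mol.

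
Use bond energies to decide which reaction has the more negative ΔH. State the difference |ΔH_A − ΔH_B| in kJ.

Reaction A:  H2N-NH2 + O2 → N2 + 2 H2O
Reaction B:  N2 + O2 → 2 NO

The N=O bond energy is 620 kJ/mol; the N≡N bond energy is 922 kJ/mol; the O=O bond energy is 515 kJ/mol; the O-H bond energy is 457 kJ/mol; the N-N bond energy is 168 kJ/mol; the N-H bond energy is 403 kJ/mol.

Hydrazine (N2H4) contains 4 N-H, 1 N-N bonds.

Reaction A:
  Bonds broken (reactants):
    N-H: 4 × 403 = 1612
    N-N: 1 × 168 = 168
    O=O: 1 × 515 = 515
    Σ(broken) = 2295 kJ
  Bonds formed (products):
    N≡N: 1 × 922 = 922
    O-H: 4 × 457 = 1828
    Σ(formed) = 2750 kJ
  ΔH_A = 2295 − 2750 = −455 kJ
Reaction B:
  Bonds broken (reactants):
    N≡N: 1 × 922 = 922
    O=O: 1 × 515 = 515
    Σ(broken) = 1437 kJ
  Bonds formed (products):
    N=O: 2 × 620 = 1240
    Σ(formed) = 1240 kJ
  ΔH_B = 1437 − 1240 = +197 kJ
ΔH_A − ΔH_B = −652 kJ, so reaction A has the more negative ΔH; |ΔH_A − ΔH_B| = 652 kJ.

Reaction A, by 652 kJ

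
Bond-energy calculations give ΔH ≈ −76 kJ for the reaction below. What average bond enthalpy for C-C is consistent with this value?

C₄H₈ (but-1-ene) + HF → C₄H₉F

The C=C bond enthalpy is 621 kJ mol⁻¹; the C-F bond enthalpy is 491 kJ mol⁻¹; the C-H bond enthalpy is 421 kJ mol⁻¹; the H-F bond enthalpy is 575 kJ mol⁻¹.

D(C-C) ≈ 360 kJ/mol

Let D be the C-C bond energy.
Σ(broken) = 2×D + 8×421 + 1×621 + 1×575 = 4564 + 2D
Σ(formed) = 3×D + 1×491 + 9×421 = 4280 + 3D
ΔH = Σ(broken) − Σ(formed) = (4564 + 2D) − (4280 + 3D) = +284 − D
Setting this equal to −76 kJ gives D = 360 kJ/mol.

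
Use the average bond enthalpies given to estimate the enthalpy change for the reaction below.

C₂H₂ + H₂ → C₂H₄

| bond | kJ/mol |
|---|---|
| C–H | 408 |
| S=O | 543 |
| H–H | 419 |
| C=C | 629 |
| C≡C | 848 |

Bonds broken (reactants):
  C≡C: 1 × 848 = 848
  C–H: 2 × 408 = 816
  H–H: 1 × 419 = 419
  Σ(broken) = 2083 kJ
Bonds formed (products):
  C–H: 4 × 408 = 1632
  C=C: 1 × 629 = 629
  Σ(formed) = 2261 kJ
ΔH = Σ(broken) − Σ(formed) = 2083 − 2261 = −178 kJ

ΔH ≈ −178 kJ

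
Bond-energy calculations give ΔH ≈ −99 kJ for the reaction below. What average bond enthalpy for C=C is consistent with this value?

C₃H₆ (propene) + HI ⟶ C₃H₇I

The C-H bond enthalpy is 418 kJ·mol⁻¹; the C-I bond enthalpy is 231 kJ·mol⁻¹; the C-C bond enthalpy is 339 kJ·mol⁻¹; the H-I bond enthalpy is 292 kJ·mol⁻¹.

Let D be the C=C bond energy.
Σ(broken) = 1×339 + 6×418 + 1×D + 1×292 = 3139 + D
Σ(formed) = 2×339 + 7×418 + 1×231 = 3835
ΔH = Σ(broken) − Σ(formed) = (3139 + D) − (3835) = −696 + D
Setting this equal to −99 kJ gives D = 597 kJ/mol.

D(C=C) ≈ 597 kJ/mol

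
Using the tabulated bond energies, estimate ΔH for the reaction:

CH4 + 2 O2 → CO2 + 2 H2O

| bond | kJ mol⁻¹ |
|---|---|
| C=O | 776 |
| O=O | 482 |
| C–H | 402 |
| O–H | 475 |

Bonds broken (reactants):
  C–H: 4 × 402 = 1608
  O=O: 2 × 482 = 964
  Σ(broken) = 2572 kJ
Bonds formed (products):
  C=O: 2 × 776 = 1552
  O–H: 4 × 475 = 1900
  Σ(formed) = 3452 kJ
ΔH = Σ(broken) − Σ(formed) = 2572 − 3452 = −880 kJ

ΔH ≈ −880 kJ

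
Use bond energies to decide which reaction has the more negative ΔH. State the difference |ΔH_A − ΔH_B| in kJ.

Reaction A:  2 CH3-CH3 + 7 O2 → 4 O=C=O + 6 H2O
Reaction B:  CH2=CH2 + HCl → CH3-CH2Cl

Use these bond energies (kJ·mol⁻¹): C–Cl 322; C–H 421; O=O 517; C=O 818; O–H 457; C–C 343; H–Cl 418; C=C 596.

Reaction A:
  Bonds broken (reactants):
    C–C: 2 × 343 = 686
    C–H: 12 × 421 = 5052
    O=O: 7 × 517 = 3619
    Σ(broken) = 9357 kJ
  Bonds formed (products):
    C=O: 8 × 818 = 6544
    O–H: 12 × 457 = 5484
    Σ(formed) = 12028 kJ
  ΔH_A = 9357 − 12028 = −2671 kJ
Reaction B:
  Bonds broken (reactants):
    C–H: 4 × 421 = 1684
    C=C: 1 × 596 = 596
    H–Cl: 1 × 418 = 418
    Σ(broken) = 2698 kJ
  Bonds formed (products):
    C–C: 1 × 343 = 343
    C–Cl: 1 × 322 = 322
    C–H: 5 × 421 = 2105
    Σ(formed) = 2770 kJ
  ΔH_B = 2698 − 2770 = −72 kJ
ΔH_A − ΔH_B = −2599 kJ, so reaction A has the more negative ΔH; |ΔH_A − ΔH_B| = 2599 kJ.

Reaction A, by 2599 kJ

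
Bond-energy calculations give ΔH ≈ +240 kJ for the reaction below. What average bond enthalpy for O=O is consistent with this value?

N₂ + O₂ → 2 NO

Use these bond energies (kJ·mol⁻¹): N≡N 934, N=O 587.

Let D be the O=O bond energy.
Σ(broken) = 1×934 + 1×D = 934 + D
Σ(formed) = 2×587 = 1174
ΔH = Σ(broken) − Σ(formed) = (934 + D) − (1174) = −240 + D
Setting this equal to +240 kJ gives D = 480 kJ/mol.

D(O=O) ≈ 480 kJ/mol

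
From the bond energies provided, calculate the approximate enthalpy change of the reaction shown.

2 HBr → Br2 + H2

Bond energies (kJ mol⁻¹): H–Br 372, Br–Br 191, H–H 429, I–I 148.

ΔH ≈ +124 kJ

Bonds broken (reactants):
  H–Br: 2 × 372 = 744
  Σ(broken) = 744 kJ
Bonds formed (products):
  Br–Br: 1 × 191 = 191
  H–H: 1 × 429 = 429
  Σ(formed) = 620 kJ
ΔH = Σ(broken) − Σ(formed) = 744 − 620 = +124 kJ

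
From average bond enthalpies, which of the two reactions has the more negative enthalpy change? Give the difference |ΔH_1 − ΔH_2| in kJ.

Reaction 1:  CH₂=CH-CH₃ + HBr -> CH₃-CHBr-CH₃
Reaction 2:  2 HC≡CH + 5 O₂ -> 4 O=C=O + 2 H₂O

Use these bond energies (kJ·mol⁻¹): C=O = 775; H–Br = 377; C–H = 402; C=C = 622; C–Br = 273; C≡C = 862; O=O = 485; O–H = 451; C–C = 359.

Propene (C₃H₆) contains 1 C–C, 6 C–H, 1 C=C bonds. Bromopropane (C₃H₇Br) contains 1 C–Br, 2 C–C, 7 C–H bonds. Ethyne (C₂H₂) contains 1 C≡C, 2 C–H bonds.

Reaction 2, by 2212 kJ

Reaction 1:
  Bonds broken (reactants):
    C–C: 1 × 359 = 359
    C–H: 6 × 402 = 2412
    C=C: 1 × 622 = 622
    H–Br: 1 × 377 = 377
    Σ(broken) = 3770 kJ
  Bonds formed (products):
    C–Br: 1 × 273 = 273
    C–C: 2 × 359 = 718
    C–H: 7 × 402 = 2814
    Σ(formed) = 3805 kJ
  ΔH_1 = 3770 − 3805 = −35 kJ
Reaction 2:
  Bonds broken (reactants):
    C≡C: 2 × 862 = 1724
    C–H: 4 × 402 = 1608
    O=O: 5 × 485 = 2425
    Σ(broken) = 5757 kJ
  Bonds formed (products):
    C=O: 8 × 775 = 6200
    O–H: 4 × 451 = 1804
    Σ(formed) = 8004 kJ
  ΔH_2 = 5757 − 8004 = −2247 kJ
ΔH_1 − ΔH_2 = +2212 kJ, so reaction 2 has the more negative ΔH; |ΔH_1 − ΔH_2| = 2212 kJ.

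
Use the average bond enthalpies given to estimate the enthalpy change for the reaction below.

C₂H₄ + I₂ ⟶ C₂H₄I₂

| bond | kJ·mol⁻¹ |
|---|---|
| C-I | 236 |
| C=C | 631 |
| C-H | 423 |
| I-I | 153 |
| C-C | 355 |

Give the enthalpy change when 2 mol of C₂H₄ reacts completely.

ΔH = −86 kJ

Bonds broken (reactants):
  C-H: 4 × 423 = 1692
  C=C: 1 × 631 = 631
  I-I: 1 × 153 = 153
  Σ(broken) = 2476 kJ
Bonds formed (products):
  C-C: 1 × 355 = 355
  C-H: 4 × 423 = 1692
  C-I: 2 × 236 = 472
  Σ(formed) = 2519 kJ
ΔH = Σ(broken) − Σ(formed) = 2476 − 2519 = −43 kJ
For 2× the reaction as written: 2 × (−43) = −86 kJ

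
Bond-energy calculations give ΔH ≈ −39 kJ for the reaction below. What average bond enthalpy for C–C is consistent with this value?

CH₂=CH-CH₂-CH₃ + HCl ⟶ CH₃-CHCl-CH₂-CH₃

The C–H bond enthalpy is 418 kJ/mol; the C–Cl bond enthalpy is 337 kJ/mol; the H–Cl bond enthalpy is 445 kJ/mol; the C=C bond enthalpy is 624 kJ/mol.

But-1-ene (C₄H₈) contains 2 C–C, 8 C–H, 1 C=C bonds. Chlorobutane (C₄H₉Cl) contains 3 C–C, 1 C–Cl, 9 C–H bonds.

Let D be the C–C bond energy.
Σ(broken) = 2×D + 8×418 + 1×624 + 1×445 = 4413 + 2D
Σ(formed) = 3×D + 1×337 + 9×418 = 4099 + 3D
ΔH = Σ(broken) − Σ(formed) = (4413 + 2D) − (4099 + 3D) = +314 − D
Setting this equal to −39 kJ gives D = 353 kJ/mol.

D(C–C) ≈ 353 kJ/mol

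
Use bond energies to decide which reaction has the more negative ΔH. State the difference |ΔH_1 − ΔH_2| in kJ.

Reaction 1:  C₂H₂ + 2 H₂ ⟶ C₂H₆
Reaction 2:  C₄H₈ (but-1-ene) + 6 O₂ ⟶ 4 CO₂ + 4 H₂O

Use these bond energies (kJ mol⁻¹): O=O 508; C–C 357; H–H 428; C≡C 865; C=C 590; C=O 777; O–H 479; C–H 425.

Reaction 1:
  Bonds broken (reactants):
    C≡C: 1 × 865 = 865
    C–H: 2 × 425 = 850
    H–H: 2 × 428 = 856
    Σ(broken) = 2571 kJ
  Bonds formed (products):
    C–C: 1 × 357 = 357
    C–H: 6 × 425 = 2550
    Σ(formed) = 2907 kJ
  ΔH_1 = 2571 − 2907 = −336 kJ
Reaction 2:
  Bonds broken (reactants):
    C–C: 2 × 357 = 714
    C–H: 8 × 425 = 3400
    C=C: 1 × 590 = 590
    O=O: 6 × 508 = 3048
    Σ(broken) = 7752 kJ
  Bonds formed (products):
    C=O: 8 × 777 = 6216
    O–H: 8 × 479 = 3832
    Σ(formed) = 10048 kJ
  ΔH_2 = 7752 − 10048 = −2296 kJ
ΔH_1 − ΔH_2 = +1960 kJ, so reaction 2 has the more negative ΔH; |ΔH_1 − ΔH_2| = 1960 kJ.

Reaction 2, by 1960 kJ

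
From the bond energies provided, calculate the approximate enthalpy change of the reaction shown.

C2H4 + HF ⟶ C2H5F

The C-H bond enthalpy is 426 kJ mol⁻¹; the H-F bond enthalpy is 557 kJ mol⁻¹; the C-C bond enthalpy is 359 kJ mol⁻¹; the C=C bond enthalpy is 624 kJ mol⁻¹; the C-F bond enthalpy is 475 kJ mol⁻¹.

Bonds broken (reactants):
  C-H: 4 × 426 = 1704
  C=C: 1 × 624 = 624
  H-F: 1 × 557 = 557
  Σ(broken) = 2885 kJ
Bonds formed (products):
  C-C: 1 × 359 = 359
  C-F: 1 × 475 = 475
  C-H: 5 × 426 = 2130
  Σ(formed) = 2964 kJ
ΔH = Σ(broken) − Σ(formed) = 2885 − 2964 = −79 kJ

ΔH ≈ −79 kJ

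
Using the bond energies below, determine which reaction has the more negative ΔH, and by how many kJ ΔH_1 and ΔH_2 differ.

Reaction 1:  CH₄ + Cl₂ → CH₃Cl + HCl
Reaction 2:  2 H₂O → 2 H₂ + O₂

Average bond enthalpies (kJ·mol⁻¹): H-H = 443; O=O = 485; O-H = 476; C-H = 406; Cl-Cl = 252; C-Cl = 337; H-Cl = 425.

Reaction 1:
  Bonds broken (reactants):
    C-H: 4 × 406 = 1624
    Cl-Cl: 1 × 252 = 252
    Σ(broken) = 1876 kJ
  Bonds formed (products):
    C-Cl: 1 × 337 = 337
    C-H: 3 × 406 = 1218
    H-Cl: 1 × 425 = 425
    Σ(formed) = 1980 kJ
  ΔH_1 = 1876 − 1980 = −104 kJ
Reaction 2:
  Bonds broken (reactants):
    O-H: 4 × 476 = 1904
    Σ(broken) = 1904 kJ
  Bonds formed (products):
    H-H: 2 × 443 = 886
    O=O: 1 × 485 = 485
    Σ(formed) = 1371 kJ
  ΔH_2 = 1904 − 1371 = +533 kJ
ΔH_1 − ΔH_2 = −637 kJ, so reaction 1 has the more negative ΔH; |ΔH_1 − ΔH_2| = 637 kJ.

Reaction 1, by 637 kJ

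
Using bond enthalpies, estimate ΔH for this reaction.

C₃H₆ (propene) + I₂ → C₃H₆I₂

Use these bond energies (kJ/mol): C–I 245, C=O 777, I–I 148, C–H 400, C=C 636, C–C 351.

Bonds broken (reactants):
  C–C: 1 × 351 = 351
  C–H: 6 × 400 = 2400
  C=C: 1 × 636 = 636
  I–I: 1 × 148 = 148
  Σ(broken) = 3535 kJ
Bonds formed (products):
  C–C: 2 × 351 = 702
  C–H: 6 × 400 = 2400
  C–I: 2 × 245 = 490
  Σ(formed) = 3592 kJ
ΔH = Σ(broken) − Σ(formed) = 3535 − 3592 = −57 kJ

ΔH ≈ −57 kJ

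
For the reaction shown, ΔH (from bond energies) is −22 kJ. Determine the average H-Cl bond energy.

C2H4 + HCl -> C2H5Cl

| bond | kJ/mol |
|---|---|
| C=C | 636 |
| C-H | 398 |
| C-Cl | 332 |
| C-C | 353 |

D(H-Cl) ≈ 425 kJ/mol

Let D be the H-Cl bond energy.
Σ(broken) = 4×398 + 1×636 + 1×D = 2228 + D
Σ(formed) = 1×353 + 1×332 + 5×398 = 2675
ΔH = Σ(broken) − Σ(formed) = (2228 + D) − (2675) = −447 + D
Setting this equal to −22 kJ gives D = 425 kJ/mol.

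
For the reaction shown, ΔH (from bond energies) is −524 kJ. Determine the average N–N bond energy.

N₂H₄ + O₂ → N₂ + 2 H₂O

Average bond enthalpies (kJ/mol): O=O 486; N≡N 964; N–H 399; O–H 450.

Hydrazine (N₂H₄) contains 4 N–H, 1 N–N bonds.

D(N–N) ≈ 158 kJ/mol

Let D be the N–N bond energy.
Σ(broken) = 4×399 + 1×D + 1×486 = 2082 + D
Σ(formed) = 1×964 + 4×450 = 2764
ΔH = Σ(broken) − Σ(formed) = (2082 + D) − (2764) = −682 + D
Setting this equal to −524 kJ gives D = 158 kJ/mol.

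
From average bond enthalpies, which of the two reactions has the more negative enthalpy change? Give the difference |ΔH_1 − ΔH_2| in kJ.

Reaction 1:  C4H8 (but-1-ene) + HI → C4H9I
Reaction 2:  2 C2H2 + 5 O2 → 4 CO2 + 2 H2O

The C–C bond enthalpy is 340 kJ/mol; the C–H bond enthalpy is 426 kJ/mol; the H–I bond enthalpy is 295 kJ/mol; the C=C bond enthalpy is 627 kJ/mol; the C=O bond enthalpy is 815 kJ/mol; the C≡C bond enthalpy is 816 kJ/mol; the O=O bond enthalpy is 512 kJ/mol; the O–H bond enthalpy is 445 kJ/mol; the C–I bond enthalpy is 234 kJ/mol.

Reaction 2, by 2326 kJ

Reaction 1:
  Bonds broken (reactants):
    C–C: 2 × 340 = 680
    C–H: 8 × 426 = 3408
    C=C: 1 × 627 = 627
    H–I: 1 × 295 = 295
    Σ(broken) = 5010 kJ
  Bonds formed (products):
    C–C: 3 × 340 = 1020
    C–H: 9 × 426 = 3834
    C–I: 1 × 234 = 234
    Σ(formed) = 5088 kJ
  ΔH_1 = 5010 − 5088 = −78 kJ
Reaction 2:
  Bonds broken (reactants):
    C≡C: 2 × 816 = 1632
    C–H: 4 × 426 = 1704
    O=O: 5 × 512 = 2560
    Σ(broken) = 5896 kJ
  Bonds formed (products):
    C=O: 8 × 815 = 6520
    O–H: 4 × 445 = 1780
    Σ(formed) = 8300 kJ
  ΔH_2 = 5896 − 8300 = −2404 kJ
ΔH_1 − ΔH_2 = +2326 kJ, so reaction 2 has the more negative ΔH; |ΔH_1 − ΔH_2| = 2326 kJ.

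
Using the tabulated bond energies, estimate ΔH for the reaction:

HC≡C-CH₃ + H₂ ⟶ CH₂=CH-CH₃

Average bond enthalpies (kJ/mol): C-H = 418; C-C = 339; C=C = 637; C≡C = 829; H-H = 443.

ΔH ≈ −201 kJ

Bonds broken (reactants):
  C≡C: 1 × 829 = 829
  C-C: 1 × 339 = 339
  C-H: 4 × 418 = 1672
  H-H: 1 × 443 = 443
  Σ(broken) = 3283 kJ
Bonds formed (products):
  C-C: 1 × 339 = 339
  C-H: 6 × 418 = 2508
  C=C: 1 × 637 = 637
  Σ(formed) = 3484 kJ
ΔH = Σ(broken) − Σ(formed) = 3283 − 3484 = −201 kJ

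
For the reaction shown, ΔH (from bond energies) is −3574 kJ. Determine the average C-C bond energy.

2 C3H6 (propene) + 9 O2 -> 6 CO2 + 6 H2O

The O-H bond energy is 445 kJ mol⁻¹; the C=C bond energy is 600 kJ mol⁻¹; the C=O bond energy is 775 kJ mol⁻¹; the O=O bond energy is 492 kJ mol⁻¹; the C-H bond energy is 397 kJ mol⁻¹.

Let D be the C-C bond energy.
Σ(broken) = 2×D + 12×397 + 2×600 + 9×492 = 10392 + 2D
Σ(formed) = 12×775 + 12×445 = 14640
ΔH = Σ(broken) − Σ(formed) = (10392 + 2D) − (14640) = −4248 + 2D
Setting this equal to −3574 kJ gives 2D = 674, so D = 337 kJ/mol.

D(C-C) ≈ 337 kJ/mol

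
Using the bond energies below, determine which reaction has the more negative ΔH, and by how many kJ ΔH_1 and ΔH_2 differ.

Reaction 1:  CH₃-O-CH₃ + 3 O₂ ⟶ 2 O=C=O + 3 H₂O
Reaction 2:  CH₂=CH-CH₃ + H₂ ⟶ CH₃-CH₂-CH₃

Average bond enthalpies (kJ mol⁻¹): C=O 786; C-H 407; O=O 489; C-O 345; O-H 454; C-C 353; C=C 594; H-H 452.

Reaction 1:
  Bonds broken (reactants):
    C-H: 6 × 407 = 2442
    C-O: 2 × 345 = 690
    O=O: 3 × 489 = 1467
    Σ(broken) = 4599 kJ
  Bonds formed (products):
    C=O: 4 × 786 = 3144
    O-H: 6 × 454 = 2724
    Σ(formed) = 5868 kJ
  ΔH_1 = 4599 − 5868 = −1269 kJ
Reaction 2:
  Bonds broken (reactants):
    C-C: 1 × 353 = 353
    C-H: 6 × 407 = 2442
    C=C: 1 × 594 = 594
    H-H: 1 × 452 = 452
    Σ(broken) = 3841 kJ
  Bonds formed (products):
    C-C: 2 × 353 = 706
    C-H: 8 × 407 = 3256
    Σ(formed) = 3962 kJ
  ΔH_2 = 3841 − 3962 = −121 kJ
ΔH_1 − ΔH_2 = −1148 kJ, so reaction 1 has the more negative ΔH; |ΔH_1 − ΔH_2| = 1148 kJ.

Reaction 1, by 1148 kJ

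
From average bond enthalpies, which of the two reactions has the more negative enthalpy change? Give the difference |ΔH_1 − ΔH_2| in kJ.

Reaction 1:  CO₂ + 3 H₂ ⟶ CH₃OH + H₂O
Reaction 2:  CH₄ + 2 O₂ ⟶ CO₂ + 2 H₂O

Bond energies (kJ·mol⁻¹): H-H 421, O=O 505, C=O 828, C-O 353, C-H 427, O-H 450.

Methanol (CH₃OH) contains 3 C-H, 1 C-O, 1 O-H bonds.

Reaction 1:
  Bonds broken (reactants):
    C=O: 2 × 828 = 1656
    H-H: 3 × 421 = 1263
    Σ(broken) = 2919 kJ
  Bonds formed (products):
    C-H: 3 × 427 = 1281
    C-O: 1 × 353 = 353
    O-H: 3 × 450 = 1350
    Σ(formed) = 2984 kJ
  ΔH_1 = 2919 − 2984 = −65 kJ
Reaction 2:
  Bonds broken (reactants):
    C-H: 4 × 427 = 1708
    O=O: 2 × 505 = 1010
    Σ(broken) = 2718 kJ
  Bonds formed (products):
    C=O: 2 × 828 = 1656
    O-H: 4 × 450 = 1800
    Σ(formed) = 3456 kJ
  ΔH_2 = 2718 − 3456 = −738 kJ
ΔH_1 − ΔH_2 = +673 kJ, so reaction 2 has the more negative ΔH; |ΔH_1 − ΔH_2| = 673 kJ.

Reaction 2, by 673 kJ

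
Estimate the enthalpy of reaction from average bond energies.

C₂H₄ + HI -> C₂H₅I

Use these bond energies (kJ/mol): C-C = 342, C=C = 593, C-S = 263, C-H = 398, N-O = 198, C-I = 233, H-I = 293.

Bonds broken (reactants):
  C-H: 4 × 398 = 1592
  C=C: 1 × 593 = 593
  H-I: 1 × 293 = 293
  Σ(broken) = 2478 kJ
Bonds formed (products):
  C-C: 1 × 342 = 342
  C-H: 5 × 398 = 1990
  C-I: 1 × 233 = 233
  Σ(formed) = 2565 kJ
ΔH = Σ(broken) − Σ(formed) = 2478 − 2565 = −87 kJ

ΔH ≈ −87 kJ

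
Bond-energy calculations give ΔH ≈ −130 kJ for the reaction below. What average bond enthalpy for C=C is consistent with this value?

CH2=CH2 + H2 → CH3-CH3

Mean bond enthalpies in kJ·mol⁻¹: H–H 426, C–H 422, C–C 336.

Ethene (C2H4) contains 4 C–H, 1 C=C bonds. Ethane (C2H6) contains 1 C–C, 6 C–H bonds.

Let D be the C=C bond energy.
Σ(broken) = 4×422 + 1×D + 1×426 = 2114 + D
Σ(formed) = 1×336 + 6×422 = 2868
ΔH = Σ(broken) − Σ(formed) = (2114 + D) − (2868) = −754 + D
Setting this equal to −130 kJ gives D = 624 kJ/mol.

D(C=C) ≈ 624 kJ/mol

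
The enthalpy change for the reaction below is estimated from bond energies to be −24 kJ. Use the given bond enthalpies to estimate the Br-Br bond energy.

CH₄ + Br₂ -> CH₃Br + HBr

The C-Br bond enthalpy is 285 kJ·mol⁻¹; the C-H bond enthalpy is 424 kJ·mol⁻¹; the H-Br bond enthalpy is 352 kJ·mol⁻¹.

D(Br-Br) ≈ 189 kJ/mol

Let D be the Br-Br bond energy.
Σ(broken) = 1×D + 4×424 = 1696 + D
Σ(formed) = 1×285 + 3×424 + 1×352 = 1909
ΔH = Σ(broken) − Σ(formed) = (1696 + D) − (1909) = −213 + D
Setting this equal to −24 kJ gives D = 189 kJ/mol.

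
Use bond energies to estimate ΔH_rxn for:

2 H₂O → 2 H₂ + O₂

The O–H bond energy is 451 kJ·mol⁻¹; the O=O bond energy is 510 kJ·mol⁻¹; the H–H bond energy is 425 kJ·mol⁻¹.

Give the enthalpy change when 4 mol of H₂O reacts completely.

ΔH = +888 kJ

Bonds broken (reactants):
  O–H: 4 × 451 = 1804
  Σ(broken) = 1804 kJ
Bonds formed (products):
  H–H: 2 × 425 = 850
  O=O: 1 × 510 = 510
  Σ(formed) = 1360 kJ
ΔH = Σ(broken) − Σ(formed) = 1804 − 1360 = +444 kJ
For 2× the reaction as written: 2 × (+444) = +888 kJ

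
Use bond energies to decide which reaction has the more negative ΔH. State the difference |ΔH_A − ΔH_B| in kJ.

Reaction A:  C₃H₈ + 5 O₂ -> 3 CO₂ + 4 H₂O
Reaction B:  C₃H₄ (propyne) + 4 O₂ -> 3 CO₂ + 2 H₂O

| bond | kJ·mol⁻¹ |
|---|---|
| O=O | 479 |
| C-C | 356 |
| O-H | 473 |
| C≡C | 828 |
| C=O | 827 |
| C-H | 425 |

Reaction A, by 185 kJ

Reaction A:
  Bonds broken (reactants):
    C-C: 2 × 356 = 712
    C-H: 8 × 425 = 3400
    O=O: 5 × 479 = 2395
    Σ(broken) = 6507 kJ
  Bonds formed (products):
    C=O: 6 × 827 = 4962
    O-H: 8 × 473 = 3784
    Σ(formed) = 8746 kJ
  ΔH_A = 6507 − 8746 = −2239 kJ
Reaction B:
  Bonds broken (reactants):
    C≡C: 1 × 828 = 828
    C-C: 1 × 356 = 356
    C-H: 4 × 425 = 1700
    O=O: 4 × 479 = 1916
    Σ(broken) = 4800 kJ
  Bonds formed (products):
    C=O: 6 × 827 = 4962
    O-H: 4 × 473 = 1892
    Σ(formed) = 6854 kJ
  ΔH_B = 4800 − 6854 = −2054 kJ
ΔH_A − ΔH_B = −185 kJ, so reaction A has the more negative ΔH; |ΔH_A − ΔH_B| = 185 kJ.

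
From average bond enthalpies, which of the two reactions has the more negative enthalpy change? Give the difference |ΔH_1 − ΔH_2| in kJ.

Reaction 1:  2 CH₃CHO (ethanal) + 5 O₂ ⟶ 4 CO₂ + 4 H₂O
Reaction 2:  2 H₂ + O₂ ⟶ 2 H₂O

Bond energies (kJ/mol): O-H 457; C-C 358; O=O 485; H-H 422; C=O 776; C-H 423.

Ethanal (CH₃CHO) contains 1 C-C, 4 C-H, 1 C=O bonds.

Reaction 1:
  Bonds broken (reactants):
    C-C: 2 × 358 = 716
    C-H: 8 × 423 = 3384
    C=O: 2 × 776 = 1552
    O=O: 5 × 485 = 2425
    Σ(broken) = 8077 kJ
  Bonds formed (products):
    C=O: 8 × 776 = 6208
    O-H: 8 × 457 = 3656
    Σ(formed) = 9864 kJ
  ΔH_1 = 8077 − 9864 = −1787 kJ
Reaction 2:
  Bonds broken (reactants):
    H-H: 2 × 422 = 844
    O=O: 1 × 485 = 485
    Σ(broken) = 1329 kJ
  Bonds formed (products):
    O-H: 4 × 457 = 1828
    Σ(formed) = 1828 kJ
  ΔH_2 = 1329 − 1828 = −499 kJ
ΔH_1 − ΔH_2 = −1288 kJ, so reaction 1 has the more negative ΔH; |ΔH_1 − ΔH_2| = 1288 kJ.

Reaction 1, by 1288 kJ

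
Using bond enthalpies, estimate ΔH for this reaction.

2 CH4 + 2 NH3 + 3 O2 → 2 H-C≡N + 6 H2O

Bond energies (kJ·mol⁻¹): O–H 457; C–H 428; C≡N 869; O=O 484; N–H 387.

Bonds broken (reactants):
  C–H: 8 × 428 = 3424
  N–H: 6 × 387 = 2322
  O=O: 3 × 484 = 1452
  Σ(broken) = 7198 kJ
Bonds formed (products):
  C≡N: 2 × 869 = 1738
  C–H: 2 × 428 = 856
  O–H: 12 × 457 = 5484
  Σ(formed) = 8078 kJ
ΔH = Σ(broken) − Σ(formed) = 7198 − 8078 = −880 kJ

ΔH ≈ −880 kJ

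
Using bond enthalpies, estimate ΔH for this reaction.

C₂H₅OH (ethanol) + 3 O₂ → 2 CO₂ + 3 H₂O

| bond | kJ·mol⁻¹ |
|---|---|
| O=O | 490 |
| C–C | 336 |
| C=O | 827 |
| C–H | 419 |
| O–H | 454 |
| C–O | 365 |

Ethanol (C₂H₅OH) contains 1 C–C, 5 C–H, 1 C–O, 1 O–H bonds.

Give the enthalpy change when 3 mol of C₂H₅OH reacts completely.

Bonds broken (reactants):
  C–C: 1 × 336 = 336
  C–H: 5 × 419 = 2095
  C–O: 1 × 365 = 365
  O–H: 1 × 454 = 454
  O=O: 3 × 490 = 1470
  Σ(broken) = 4720 kJ
Bonds formed (products):
  C=O: 4 × 827 = 3308
  O–H: 6 × 454 = 2724
  Σ(formed) = 6032 kJ
ΔH = Σ(broken) − Σ(formed) = 4720 − 6032 = −1312 kJ
For 3× the reaction as written: 3 × (−1312) = −3936 kJ

ΔH = −3936 kJ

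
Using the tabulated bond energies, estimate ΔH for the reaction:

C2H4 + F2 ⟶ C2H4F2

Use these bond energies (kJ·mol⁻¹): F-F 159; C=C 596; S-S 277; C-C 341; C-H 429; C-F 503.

Bonds broken (reactants):
  C-H: 4 × 429 = 1716
  C=C: 1 × 596 = 596
  F-F: 1 × 159 = 159
  Σ(broken) = 2471 kJ
Bonds formed (products):
  C-C: 1 × 341 = 341
  C-F: 2 × 503 = 1006
  C-H: 4 × 429 = 1716
  Σ(formed) = 3063 kJ
ΔH = Σ(broken) − Σ(formed) = 2471 − 3063 = −592 kJ

ΔH ≈ −592 kJ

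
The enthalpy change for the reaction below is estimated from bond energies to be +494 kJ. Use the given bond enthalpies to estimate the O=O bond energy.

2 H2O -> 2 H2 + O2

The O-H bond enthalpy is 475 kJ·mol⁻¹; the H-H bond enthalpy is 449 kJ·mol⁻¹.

Let D be the O=O bond energy.
Σ(broken) = 4×475 = 1900
Σ(formed) = 2×449 + 1×D = 898 + D
ΔH = Σ(broken) − Σ(formed) = (1900) − (898 + D) = +1002 − D
Setting this equal to +494 kJ gives D = 508 kJ/mol.

D(O=O) ≈ 508 kJ/mol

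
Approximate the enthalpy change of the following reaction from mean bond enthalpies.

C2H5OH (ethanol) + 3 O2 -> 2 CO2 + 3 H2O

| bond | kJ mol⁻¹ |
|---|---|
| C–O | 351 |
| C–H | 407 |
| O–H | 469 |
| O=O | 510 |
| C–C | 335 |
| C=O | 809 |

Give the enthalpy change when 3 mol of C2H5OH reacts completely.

ΔH = −3990 kJ

Bonds broken (reactants):
  C–C: 1 × 335 = 335
  C–H: 5 × 407 = 2035
  C–O: 1 × 351 = 351
  O–H: 1 × 469 = 469
  O=O: 3 × 510 = 1530
  Σ(broken) = 4720 kJ
Bonds formed (products):
  C=O: 4 × 809 = 3236
  O–H: 6 × 469 = 2814
  Σ(formed) = 6050 kJ
ΔH = Σ(broken) − Σ(formed) = 4720 − 6050 = −1330 kJ
For 3× the reaction as written: 3 × (−1330) = −3990 kJ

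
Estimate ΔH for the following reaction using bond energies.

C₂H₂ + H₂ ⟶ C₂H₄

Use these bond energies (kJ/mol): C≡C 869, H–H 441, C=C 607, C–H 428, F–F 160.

ΔH ≈ −153 kJ

Bonds broken (reactants):
  C≡C: 1 × 869 = 869
  C–H: 2 × 428 = 856
  H–H: 1 × 441 = 441
  Σ(broken) = 2166 kJ
Bonds formed (products):
  C–H: 4 × 428 = 1712
  C=C: 1 × 607 = 607
  Σ(formed) = 2319 kJ
ΔH = Σ(broken) − Σ(formed) = 2166 − 2319 = −153 kJ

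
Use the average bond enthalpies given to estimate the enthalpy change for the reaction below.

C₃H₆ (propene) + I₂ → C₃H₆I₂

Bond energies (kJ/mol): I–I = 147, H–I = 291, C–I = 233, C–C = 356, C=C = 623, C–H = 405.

ΔH ≈ −52 kJ

Bonds broken (reactants):
  C–C: 1 × 356 = 356
  C–H: 6 × 405 = 2430
  C=C: 1 × 623 = 623
  I–I: 1 × 147 = 147
  Σ(broken) = 3556 kJ
Bonds formed (products):
  C–C: 2 × 356 = 712
  C–H: 6 × 405 = 2430
  C–I: 2 × 233 = 466
  Σ(formed) = 3608 kJ
ΔH = Σ(broken) − Σ(formed) = 3556 − 3608 = −52 kJ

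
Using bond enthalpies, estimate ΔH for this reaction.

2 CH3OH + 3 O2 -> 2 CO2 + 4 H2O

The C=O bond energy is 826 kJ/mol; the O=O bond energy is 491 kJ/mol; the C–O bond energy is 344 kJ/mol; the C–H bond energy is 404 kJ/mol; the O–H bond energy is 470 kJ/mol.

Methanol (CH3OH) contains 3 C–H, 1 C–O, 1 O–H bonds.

ΔH ≈ −1539 kJ

Bonds broken (reactants):
  C–H: 6 × 404 = 2424
  C–O: 2 × 344 = 688
  O–H: 2 × 470 = 940
  O=O: 3 × 491 = 1473
  Σ(broken) = 5525 kJ
Bonds formed (products):
  C=O: 4 × 826 = 3304
  O–H: 8 × 470 = 3760
  Σ(formed) = 7064 kJ
ΔH = Σ(broken) − Σ(formed) = 5525 − 7064 = −1539 kJ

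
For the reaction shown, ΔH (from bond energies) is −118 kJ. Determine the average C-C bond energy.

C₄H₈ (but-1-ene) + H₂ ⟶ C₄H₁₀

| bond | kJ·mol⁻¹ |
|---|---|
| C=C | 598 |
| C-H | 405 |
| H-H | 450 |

Let D be the C-C bond energy.
Σ(broken) = 2×D + 8×405 + 1×598 + 1×450 = 4288 + 2D
Σ(formed) = 3×D + 10×405 = 4050 + 3D
ΔH = Σ(broken) − Σ(formed) = (4288 + 2D) − (4050 + 3D) = +238 − D
Setting this equal to −118 kJ gives D = 356 kJ/mol.

D(C-C) ≈ 356 kJ/mol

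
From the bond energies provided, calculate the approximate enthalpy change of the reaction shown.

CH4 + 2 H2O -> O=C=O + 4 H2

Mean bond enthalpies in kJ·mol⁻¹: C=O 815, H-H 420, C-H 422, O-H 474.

ΔH ≈ +274 kJ

Bonds broken (reactants):
  C-H: 4 × 422 = 1688
  O-H: 4 × 474 = 1896
  Σ(broken) = 3584 kJ
Bonds formed (products):
  C=O: 2 × 815 = 1630
  H-H: 4 × 420 = 1680
  Σ(formed) = 3310 kJ
ΔH = Σ(broken) − Σ(formed) = 3584 − 3310 = +274 kJ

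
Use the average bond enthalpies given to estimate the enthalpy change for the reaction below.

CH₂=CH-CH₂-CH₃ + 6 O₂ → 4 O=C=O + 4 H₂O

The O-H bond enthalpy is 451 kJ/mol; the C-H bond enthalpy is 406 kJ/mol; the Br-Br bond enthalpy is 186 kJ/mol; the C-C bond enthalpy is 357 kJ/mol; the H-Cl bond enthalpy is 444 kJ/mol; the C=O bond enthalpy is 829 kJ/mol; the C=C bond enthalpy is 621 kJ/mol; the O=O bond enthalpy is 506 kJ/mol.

ΔH ≈ −2621 kJ

Bonds broken (reactants):
  C-C: 2 × 357 = 714
  C-H: 8 × 406 = 3248
  C=C: 1 × 621 = 621
  O=O: 6 × 506 = 3036
  Σ(broken) = 7619 kJ
Bonds formed (products):
  C=O: 8 × 829 = 6632
  O-H: 8 × 451 = 3608
  Σ(formed) = 10240 kJ
ΔH = Σ(broken) − Σ(formed) = 7619 − 10240 = −2621 kJ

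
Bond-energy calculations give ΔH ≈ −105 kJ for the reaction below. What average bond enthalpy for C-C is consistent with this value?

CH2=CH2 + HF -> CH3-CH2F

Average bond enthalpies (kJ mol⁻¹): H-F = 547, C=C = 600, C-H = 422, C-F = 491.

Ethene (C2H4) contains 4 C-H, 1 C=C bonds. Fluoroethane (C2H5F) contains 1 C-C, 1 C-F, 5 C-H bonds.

Let D be the C-C bond energy.
Σ(broken) = 4×422 + 1×600 + 1×547 = 2835
Σ(formed) = 1×D + 1×491 + 5×422 = 2601 + D
ΔH = Σ(broken) − Σ(formed) = (2835) − (2601 + D) = +234 − D
Setting this equal to −105 kJ gives D = 339 kJ/mol.

D(C-C) ≈ 339 kJ/mol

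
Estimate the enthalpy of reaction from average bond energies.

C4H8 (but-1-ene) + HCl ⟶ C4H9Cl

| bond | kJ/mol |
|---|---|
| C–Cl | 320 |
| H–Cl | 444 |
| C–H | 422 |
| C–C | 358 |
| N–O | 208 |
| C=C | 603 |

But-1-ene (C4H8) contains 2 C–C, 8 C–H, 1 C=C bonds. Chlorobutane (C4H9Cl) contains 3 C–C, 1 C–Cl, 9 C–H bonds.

Bonds broken (reactants):
  C–C: 2 × 358 = 716
  C–H: 8 × 422 = 3376
  C=C: 1 × 603 = 603
  H–Cl: 1 × 444 = 444
  Σ(broken) = 5139 kJ
Bonds formed (products):
  C–C: 3 × 358 = 1074
  C–Cl: 1 × 320 = 320
  C–H: 9 × 422 = 3798
  Σ(formed) = 5192 kJ
ΔH = Σ(broken) − Σ(formed) = 5139 − 5192 = −53 kJ

ΔH ≈ −53 kJ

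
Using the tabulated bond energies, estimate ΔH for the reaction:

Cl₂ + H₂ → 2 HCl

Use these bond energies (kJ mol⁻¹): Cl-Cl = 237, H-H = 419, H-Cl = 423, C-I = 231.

Bonds broken (reactants):
  Cl-Cl: 1 × 237 = 237
  H-H: 1 × 419 = 419
  Σ(broken) = 656 kJ
Bonds formed (products):
  H-Cl: 2 × 423 = 846
  Σ(formed) = 846 kJ
ΔH = Σ(broken) − Σ(formed) = 656 − 846 = −190 kJ

ΔH ≈ −190 kJ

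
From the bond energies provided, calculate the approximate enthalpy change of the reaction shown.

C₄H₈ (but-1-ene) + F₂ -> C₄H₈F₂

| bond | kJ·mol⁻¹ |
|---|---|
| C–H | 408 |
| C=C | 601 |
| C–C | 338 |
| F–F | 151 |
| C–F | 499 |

Bonds broken (reactants):
  C–C: 2 × 338 = 676
  C–H: 8 × 408 = 3264
  C=C: 1 × 601 = 601
  F–F: 1 × 151 = 151
  Σ(broken) = 4692 kJ
Bonds formed (products):
  C–C: 3 × 338 = 1014
  C–F: 2 × 499 = 998
  C–H: 8 × 408 = 3264
  Σ(formed) = 5276 kJ
ΔH = Σ(broken) − Σ(formed) = 4692 − 5276 = −584 kJ

ΔH ≈ −584 kJ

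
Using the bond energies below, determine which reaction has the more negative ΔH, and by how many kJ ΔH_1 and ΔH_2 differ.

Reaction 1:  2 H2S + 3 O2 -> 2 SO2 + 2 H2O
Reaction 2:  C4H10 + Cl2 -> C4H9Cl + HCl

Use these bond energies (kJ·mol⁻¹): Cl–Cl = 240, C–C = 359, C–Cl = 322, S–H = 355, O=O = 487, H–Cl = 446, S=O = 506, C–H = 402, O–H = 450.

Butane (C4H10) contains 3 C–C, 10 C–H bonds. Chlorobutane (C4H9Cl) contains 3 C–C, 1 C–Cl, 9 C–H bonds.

Reaction 1, by 817 kJ

Reaction 1:
  Bonds broken (reactants):
    O=O: 3 × 487 = 1461
    S–H: 4 × 355 = 1420
    Σ(broken) = 2881 kJ
  Bonds formed (products):
    O–H: 4 × 450 = 1800
    S=O: 4 × 506 = 2024
    Σ(formed) = 3824 kJ
  ΔH_1 = 2881 − 3824 = −943 kJ
Reaction 2:
  Bonds broken (reactants):
    C–C: 3 × 359 = 1077
    C–H: 10 × 402 = 4020
    Cl–Cl: 1 × 240 = 240
    Σ(broken) = 5337 kJ
  Bonds formed (products):
    C–C: 3 × 359 = 1077
    C–Cl: 1 × 322 = 322
    C–H: 9 × 402 = 3618
    H–Cl: 1 × 446 = 446
    Σ(formed) = 5463 kJ
  ΔH_2 = 5337 − 5463 = −126 kJ
ΔH_1 − ΔH_2 = −817 kJ, so reaction 1 has the more negative ΔH; |ΔH_1 − ΔH_2| = 817 kJ.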